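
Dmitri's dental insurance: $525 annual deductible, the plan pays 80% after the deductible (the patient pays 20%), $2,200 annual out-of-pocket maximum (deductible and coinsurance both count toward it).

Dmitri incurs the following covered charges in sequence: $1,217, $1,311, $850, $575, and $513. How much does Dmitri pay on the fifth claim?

Bill 1, $1,217: $525 finishes the deductible; $692 goes to coinsurance; coinsurance $692 × 20% = $138.40. Patient pays $663.40; OOP now $663.40.
Bill 2, $1,311: 20% coinsurance on $1,311 = $262.20. Patient pays $262.20; OOP now $925.60.
Bill 3, $850: deductible already satisfied, so patient's share is 20% × $850 = $170. Patient pays $170; OOP now $1,095.60.
Bill 4, $575: deductible met; 20% of $575 = $115. Patient pays $115; OOP now $1,210.60.
Bill 5, $513: deductible met; 20% of $513 = $102.60. Cost to patient: $102.60. OOP to date $1,313.20.

$102.60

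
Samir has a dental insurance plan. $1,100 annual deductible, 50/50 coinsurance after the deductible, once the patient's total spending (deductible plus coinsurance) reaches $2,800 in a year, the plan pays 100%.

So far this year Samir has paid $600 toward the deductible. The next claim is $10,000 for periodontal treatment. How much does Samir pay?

Remaining deductible: $1,100 − $600 = $500.
The remaining $9,500 (= $10,000 − $500) moves to coinsurance.
50% of $9,500 = $4,750 falls to the patient.
That puts the patient's cost at $500 + $4,750 = $5,250 before any cap.
Year-to-date out-of-pocket would reach $600 + $5,250 = $5,850, above the $2,800 maximum, so the patient pays only $2,800 − $600 = $2,200.

$2,200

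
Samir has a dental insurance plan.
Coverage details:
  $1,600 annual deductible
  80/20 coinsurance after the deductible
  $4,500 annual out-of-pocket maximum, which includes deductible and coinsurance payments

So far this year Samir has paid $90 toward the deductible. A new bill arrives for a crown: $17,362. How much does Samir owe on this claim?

$4,410

Remaining deductible: $1,600 − $90 = $1,510.
After the $1,510 deductible portion, $17,362 − $1,510 = $15,852 is subject to coinsurance.
20% of $15,852 = $3,170.40 falls to the patient.
Patient responsibility before any cap: $1,510 + $3,170.40 = $4,680.40.
Year-to-date out-of-pocket would reach $90 + $4,680.40 = $4,770.40, above the $4,500 maximum, so the patient pays only $4,500 − $90 = $4,410.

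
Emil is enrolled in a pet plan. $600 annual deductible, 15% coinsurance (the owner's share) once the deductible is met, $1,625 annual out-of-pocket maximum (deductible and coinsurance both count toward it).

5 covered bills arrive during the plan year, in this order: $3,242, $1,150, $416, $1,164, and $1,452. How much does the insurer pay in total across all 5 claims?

$5,800.40

Bill 1, $3,242: $600 finishes the deductible; $2,642 goes to coinsurance; owner's 15% is $396.30. Cost to owner: $996.30. OOP to date $996.30. Plan pays $3,242 − $996.30 = $2,245.70.
Bill 2, $1,150: 15% coinsurance on $1,150 = $172.50. Owner owes $172.50 (running OOP $1,168.80). Plan pays $1,150 − $172.50 = $977.50.
Bill 3, $416: 15% coinsurance on $416 = $62.40. Owner owes $62.40 (running OOP $1,231.20). Plan pays $416 − $62.40 = $353.60.
Bill 4, $1,164: deductible already satisfied, so owner's share is 15% × $1,164 = $174.60. Cost to owner: $174.60. OOP to date $1,405.80. Insurer: $1,164 − $174.60 = $989.40.
Bill 5, $1,452: deductible met; 15% of $1,452 = $217.80. Owner pays $217.80; OOP now $1,623.60. Plan pays $1,452 − $217.80 = $1,234.20.
Insurer total = bills − owner's total = $7,424 − $1,623.60 = $5,800.40.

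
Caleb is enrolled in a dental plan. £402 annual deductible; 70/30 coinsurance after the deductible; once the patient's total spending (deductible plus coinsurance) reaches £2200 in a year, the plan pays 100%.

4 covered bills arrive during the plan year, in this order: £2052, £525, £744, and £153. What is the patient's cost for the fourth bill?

Claim 1 (£2052): £402 finishes the deductible; £1650 goes to coinsurance; patient's 30% is £495. Cost to patient: £897. OOP to date £897.
Claim 2 (£525): 30% coinsurance on £525 = £157.50. Patient owes £157.50 (running OOP £1054.50).
Claim 3 (£744): deductible already satisfied, so patient's share is 30% × £744 = £223.20. Patient owes £223.20 (running OOP £1277.70).
Claim 4 (£153): 30% coinsurance on £153 = £45.90. Patient owes £45.90 (running OOP £1323.60).

£45.90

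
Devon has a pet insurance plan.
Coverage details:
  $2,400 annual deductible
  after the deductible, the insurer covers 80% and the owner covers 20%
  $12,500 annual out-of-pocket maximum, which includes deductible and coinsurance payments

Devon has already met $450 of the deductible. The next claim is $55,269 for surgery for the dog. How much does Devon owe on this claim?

$12,050

Deductible still to meet: $2,400 − $450 = $1,950.
That leaves $55,269 − $1,950 = $53,319 for coinsurance.
Coinsurance: $53,319 × 20% = $10,663.80.
Owner responsibility before any cap: $1,950 + $10,663.80 = $12,613.80.
Adding $12,613.80 to the $450 already spent would give $13,063.80, which exceeds the $12,500 cap; the owner pays just $12,500 − $450 = $12,050.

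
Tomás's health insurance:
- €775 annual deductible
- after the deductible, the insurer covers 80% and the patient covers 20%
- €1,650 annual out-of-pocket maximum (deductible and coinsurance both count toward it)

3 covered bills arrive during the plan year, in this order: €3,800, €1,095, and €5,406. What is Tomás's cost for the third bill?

Bill 1, €3,800: deductible takes €775, €3,025 remains; coinsurance €3,025 × 20% = €605. Patient pays €1,380; OOP now €1,380.
Bill 2, €1,095: deductible already satisfied, so patient's share is 20% × €1,095 = €219. Cost to patient: €219. OOP to date €1,599.
Bill 3, €5,406: deductible already satisfied, so patient's share is 20% × €5,406 = €1,081.20. OOP would hit €2,680.20 > €1,650, so the cap limits the patient to €1,650 − €1,599 = €51.

€51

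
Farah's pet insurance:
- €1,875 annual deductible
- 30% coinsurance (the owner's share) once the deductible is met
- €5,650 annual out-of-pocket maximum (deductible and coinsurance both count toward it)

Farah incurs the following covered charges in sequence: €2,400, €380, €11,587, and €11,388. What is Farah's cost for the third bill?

€3,476.10

Claim 1 — €2,400: €1,875 to deductible, leaving €525; 30% of €525 = €157.50. Owner pays €2,032.50; OOP now €2,032.50.
Claim 2 — €380: 30% coinsurance on €380 = €114. Owner pays €114; OOP now €2,146.50.
Claim 3 — €11,587: 30% coinsurance on €11,587 = €3,476.10. Owner owes €3,476.10 (running OOP €5,622.60).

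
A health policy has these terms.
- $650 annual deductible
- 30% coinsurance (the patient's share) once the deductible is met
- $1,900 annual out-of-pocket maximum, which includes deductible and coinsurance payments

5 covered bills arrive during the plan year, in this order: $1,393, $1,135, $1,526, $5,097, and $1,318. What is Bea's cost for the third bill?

$457.80

Claim 1 ($1,393): $650 finishes the deductible; $743 goes to coinsurance; patient's 30% is $222.90. Cost to patient: $872.90. OOP to date $872.90.
Claim 2 ($1,135): deductible already satisfied, so patient's share is 30% × $1,135 = $340.50. Patient owes $340.50 (running OOP $1,213.40).
Claim 3 ($1,526): 30% coinsurance on $1,526 = $457.80. Patient pays $457.80; OOP now $1,671.20.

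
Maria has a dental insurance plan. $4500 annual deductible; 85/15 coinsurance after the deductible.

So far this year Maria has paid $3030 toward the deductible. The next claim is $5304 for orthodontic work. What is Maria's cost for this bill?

$2045.10

Deductible still to meet: $4500 − $3030 = $1470.
The remaining $3834 (= $5304 − $1470) moves to coinsurance.
15% of $3834 = $575.10 falls to the patient.
So the patient owes $1470 + $575.10 = $2045.10.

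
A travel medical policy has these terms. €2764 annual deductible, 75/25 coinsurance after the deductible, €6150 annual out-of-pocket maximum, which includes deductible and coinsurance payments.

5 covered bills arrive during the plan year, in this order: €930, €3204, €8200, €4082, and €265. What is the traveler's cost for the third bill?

€2050

#1 (€930): fully absorbed by the deductible. Cost to traveler: €930. OOP to date €930.
#2 (€3204): €1834 to deductible, leaving €1370; coinsurance €1370 × 25% = €342.50. Traveler owes €2176.50 (running OOP €3106.50).
#3 (€8200): deductible already satisfied, so traveler's share is 25% × €8200 = €2050. Cost to traveler: €2050. OOP to date €5156.50.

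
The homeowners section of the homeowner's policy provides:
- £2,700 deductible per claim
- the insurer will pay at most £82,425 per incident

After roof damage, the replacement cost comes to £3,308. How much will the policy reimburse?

Less the £2,700 deductible: £3,308 − £2,700 = £608.
£608 is within the £82,425 limit, so the insurer pays £608.

£608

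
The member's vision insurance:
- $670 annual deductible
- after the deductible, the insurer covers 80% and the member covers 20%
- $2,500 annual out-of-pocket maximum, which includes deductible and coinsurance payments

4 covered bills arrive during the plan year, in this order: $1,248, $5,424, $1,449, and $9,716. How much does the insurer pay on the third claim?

#1 ($1,248): $670 finishes the deductible; $578 goes to coinsurance; member's 20% is $115.60. Cost to member: $785.60. OOP to date $785.60. Plan pays $1,248 − $785.60 = $462.40.
#2 ($5,424): 20% coinsurance on $5,424 = $1,084.80. Member owes $1,084.80 (running OOP $1,870.40). Plan pays $5,424 − $1,084.80 = $4,339.20.
#3 ($1,449): deductible already satisfied, so member's share is 20% × $1,449 = $289.80. Member pays $289.80; OOP now $2,160.20. Plan pays $1,449 − $289.80 = $1,159.20.

$1,159.20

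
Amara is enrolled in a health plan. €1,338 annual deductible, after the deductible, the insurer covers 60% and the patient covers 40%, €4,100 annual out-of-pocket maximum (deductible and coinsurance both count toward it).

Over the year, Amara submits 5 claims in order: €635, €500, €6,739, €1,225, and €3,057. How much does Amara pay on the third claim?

€2,817.40

Bill 1, €635: fully absorbed by the deductible. Cost to patient: €635. OOP to date €635.
Bill 2, €500: fully absorbed by the deductible. Patient owes €500 (running OOP €1,135).
Bill 3, €6,739: €203 to deductible, leaving €6,536; coinsurance €6,536 × 40% = €2,614.40. Patient owes €2,817.40 (running OOP €3,952.40).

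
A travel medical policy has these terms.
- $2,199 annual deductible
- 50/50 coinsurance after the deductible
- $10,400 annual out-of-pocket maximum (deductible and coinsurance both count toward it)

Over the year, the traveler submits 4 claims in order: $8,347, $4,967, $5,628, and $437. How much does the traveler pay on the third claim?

$2,643.50

Bill 1, $8,347: $2,199 finishes the deductible; $6,148 goes to coinsurance; traveler's 50% is $3,074. Traveler owes $5,273 (running OOP $5,273).
Bill 2, $4,967: deductible already satisfied, so traveler's share is 50% × $4,967 = $2,483.50. Cost to traveler: $2,483.50. OOP to date $7,756.50.
Bill 3, $5,628: deductible met; 50% of $5,628 = $2,814. Adding that to $7,756.50 gives $10,570.50, past the $10,400 cap; traveler pays only $10,400 − $7,756.50 = $2,643.50.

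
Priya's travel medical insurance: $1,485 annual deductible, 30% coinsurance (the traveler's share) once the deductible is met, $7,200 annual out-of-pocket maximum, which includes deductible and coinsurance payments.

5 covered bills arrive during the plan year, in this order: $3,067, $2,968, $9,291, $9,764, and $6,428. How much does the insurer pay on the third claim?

$6,503.70

Claim 1 ($3,067): deductible takes $1,485, $1,582 remains; 30% of $1,582 = $474.60. Cost to traveler: $1,959.60. OOP to date $1,959.60. Plan pays $3,067 − $1,959.60 = $1,107.40.
Claim 2 ($2,968): 30% coinsurance on $2,968 = $890.40. Traveler pays $890.40; OOP now $2,850. Insurer: $2,968 − $890.40 = $2,077.60.
Claim 3 ($9,291): 30% coinsurance on $9,291 = $2,787.30. Cost to traveler: $2,787.30. OOP to date $5,637.30. Plan pays $9,291 − $2,787.30 = $6,503.70.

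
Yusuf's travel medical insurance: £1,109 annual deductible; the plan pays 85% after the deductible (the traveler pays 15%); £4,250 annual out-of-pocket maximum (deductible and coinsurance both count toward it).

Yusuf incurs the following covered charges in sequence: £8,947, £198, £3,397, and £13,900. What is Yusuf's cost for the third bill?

Claim 1 — £8,947: £1,109 to deductible, leaving £7,838; traveler's 15% is £1,175.70. Traveler pays £2,284.70; OOP now £2,284.70.
Claim 2 — £198: deductible already satisfied, so traveler's share is 15% × £198 = £29.70. Cost to traveler: £29.70. OOP to date £2,314.40.
Claim 3 — £3,397: deductible already satisfied, so traveler's share is 15% × £3,397 = £509.55. Traveler owes £509.55 (running OOP £2,823.95).

£509.55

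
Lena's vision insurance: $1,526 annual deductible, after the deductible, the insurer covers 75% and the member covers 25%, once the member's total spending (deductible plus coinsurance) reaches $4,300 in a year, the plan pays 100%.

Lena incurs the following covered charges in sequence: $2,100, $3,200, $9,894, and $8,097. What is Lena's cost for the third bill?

Claim 1 ($2,100): $1,526 finishes the deductible; $574 goes to coinsurance; member's 25% is $143.50. Cost to member: $1,669.50. OOP to date $1,669.50.
Claim 2 ($3,200): deductible already satisfied, so member's share is 25% × $3,200 = $800. Member pays $800; OOP now $2,469.50.
Claim 3 ($9,894): deductible already satisfied, so member's share is 25% × $9,894 = $2,473.50. OOP would hit $4,943 > $4,300, so the cap limits the member to $4,300 − $2,469.50 = $1,830.50.

$1,830.50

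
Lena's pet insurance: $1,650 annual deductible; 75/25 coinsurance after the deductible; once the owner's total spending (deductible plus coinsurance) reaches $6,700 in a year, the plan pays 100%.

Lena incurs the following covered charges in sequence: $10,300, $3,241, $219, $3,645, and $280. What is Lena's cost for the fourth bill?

Claim 1 — $10,300: $1,650 finishes the deductible; $8,650 goes to coinsurance; coinsurance $8,650 × 25% = $2,162.50. Cost to owner: $3,812.50. OOP to date $3,812.50.
Claim 2 — $3,241: 25% coinsurance on $3,241 = $810.25. Owner pays $810.25; OOP now $4,622.75.
Claim 3 — $219: deductible already satisfied, so owner's share is 25% × $219 = $54.75. Owner pays $54.75; OOP now $4,677.50.
Claim 4 — $3,645: 25% coinsurance on $3,645 = $911.25. Owner owes $911.25 (running OOP $5,588.75).

$911.25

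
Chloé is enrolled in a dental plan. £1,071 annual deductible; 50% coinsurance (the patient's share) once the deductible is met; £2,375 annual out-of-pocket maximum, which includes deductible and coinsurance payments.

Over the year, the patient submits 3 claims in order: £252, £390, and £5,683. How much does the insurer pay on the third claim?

Claim 1 (£252): all of it applies to the deductible. Patient owes £252 (running OOP £252). Insurer: £252 − £252 = £0.
Claim 2 (£390): entire amount goes to the deductible. Cost to patient: £390. OOP to date £642. Insurer: £390 − £390 = £0.
Claim 3 (£5,683): £429 finishes the deductible; £5,254 goes to coinsurance; patient's 50% is £2,627. Together that's £429 + £2,627 = £3,056. That would push OOP to £3,698, over the £2,375 cap, so patient pays £2,375 − £642 = £1,733. Insurer: £5,683 − £1,733 = £3,950.

£3,950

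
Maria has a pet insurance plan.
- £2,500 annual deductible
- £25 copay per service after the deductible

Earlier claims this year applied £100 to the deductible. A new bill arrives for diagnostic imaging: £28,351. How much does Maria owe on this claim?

Remaining deductible: £2,500 − £100 = £2,400.
After the £2,400 deductible portion, £28,351 − £2,400 = £25,951 is subject to the copay.
Copay on this service: £25.
Owner responsibility: £2,400 + £25 = £2,425.

£2,425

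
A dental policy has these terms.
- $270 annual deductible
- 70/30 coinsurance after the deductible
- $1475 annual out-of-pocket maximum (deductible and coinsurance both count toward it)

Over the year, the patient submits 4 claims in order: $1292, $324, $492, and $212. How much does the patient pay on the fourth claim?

Claim 1 — $1292: $270 to deductible, leaving $1022; 30% of $1022 = $306.60. Patient owes $576.60 (running OOP $576.60).
Claim 2 — $324: 30% coinsurance on $324 = $97.20. Cost to patient: $97.20. OOP to date $673.80.
Claim 3 — $492: deductible already satisfied, so patient's share is 30% × $492 = $147.60. Patient pays $147.60; OOP now $821.40.
Claim 4 — $212: deductible already satisfied, so patient's share is 30% × $212 = $63.60. Patient owes $63.60 (running OOP $885).

$63.60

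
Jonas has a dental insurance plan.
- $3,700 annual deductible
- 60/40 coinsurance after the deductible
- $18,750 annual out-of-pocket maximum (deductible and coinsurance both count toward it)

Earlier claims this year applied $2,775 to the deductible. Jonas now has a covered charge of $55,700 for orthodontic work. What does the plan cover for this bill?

$39,725

Deductible still to meet: $3,700 − $2,775 = $925.
The remaining $54,775 (= $55,700 − $925) moves to coinsurance.
Coinsurance: $54,775 × 40% = $21,910.
That puts the patient's cost at $925 + $21,910 = $22,835 before any cap.
That would bring total out-of-pocket to $25,610, past the $18,750 cap. The patient is capped at $18,750 − $2,775 = $15,975 on this claim.
The plan picks up $55,700 − $15,975 = $39,725.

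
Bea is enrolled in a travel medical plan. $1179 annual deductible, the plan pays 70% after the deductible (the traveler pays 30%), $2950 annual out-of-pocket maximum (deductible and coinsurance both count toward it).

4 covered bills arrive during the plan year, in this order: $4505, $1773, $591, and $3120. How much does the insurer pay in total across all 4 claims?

Claim 1 — $4505: $1179 to deductible, leaving $3326; coinsurance $3326 × 30% = $997.80. Cost to traveler: $2176.80. OOP to date $2176.80. Plan pays $4505 − $2176.80 = $2328.20.
Claim 2 — $1773: deductible met; 30% of $1773 = $531.90. Traveler pays $531.90; OOP now $2708.70. Plan pays $1773 − $531.90 = $1241.10.
Claim 3 — $591: 30% coinsurance on $591 = $177.30. Traveler pays $177.30; OOP now $2886. Plan pays $591 − $177.30 = $413.70.
Claim 4 — $3120: 30% coinsurance on $3120 = $936. Adding that to $2886 gives $3822, past the $2950 cap; traveler pays only $2950 − $2886 = $64. Insurer: $3120 − $64 = $3056.
Insurer total: $2328.20 + $1241.10 + $413.70 + $3056 = $7039.

$7039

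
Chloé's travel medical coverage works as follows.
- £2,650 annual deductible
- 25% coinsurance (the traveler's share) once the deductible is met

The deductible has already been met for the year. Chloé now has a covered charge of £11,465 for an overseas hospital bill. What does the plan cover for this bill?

The deductible is already satisfied, so the full bill goes to coinsurance.
Coinsurance: £11,465 × 25% = £2,866.25.
The insurer covers the remainder: £11,465 − £2,866.25 = £8,598.75.

£8,598.75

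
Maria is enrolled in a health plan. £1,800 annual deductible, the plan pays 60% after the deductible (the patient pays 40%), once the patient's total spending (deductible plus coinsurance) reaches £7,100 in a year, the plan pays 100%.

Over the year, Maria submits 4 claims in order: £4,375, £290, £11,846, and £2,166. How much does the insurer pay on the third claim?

£7,692

Claim 1 (£4,375): £1,800 finishes the deductible; £2,575 goes to coinsurance; 40% of £2,575 = £1,030. Patient owes £2,830 (running OOP £2,830). Insurer: £4,375 − £2,830 = £1,545.
Claim 2 (£290): 40% coinsurance on £290 = £116. Patient pays £116; OOP now £2,946. Insurer: £290 − £116 = £174.
Claim 3 (£11,846): 40% coinsurance on £11,846 = £4,738.40. That would push OOP to £7,684.40, over the £7,100 cap, so patient pays £7,100 − £2,946 = £4,154. Insurer: £11,846 − £4,154 = £7,692.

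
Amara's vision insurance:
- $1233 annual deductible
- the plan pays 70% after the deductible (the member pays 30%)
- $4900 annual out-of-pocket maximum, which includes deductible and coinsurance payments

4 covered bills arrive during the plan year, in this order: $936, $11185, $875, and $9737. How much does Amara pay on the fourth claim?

$138.10

#1 ($936): entire amount goes to the deductible. Cost to member: $936. OOP to date $936.
#2 ($11185): $297 finishes the deductible; $10888 goes to coinsurance; 30% of $10888 = $3266.40. Cost to member: $3563.40. OOP to date $4499.40.
#3 ($875): deductible already satisfied, so member's share is 30% × $875 = $262.50. Cost to member: $262.50. OOP to date $4761.90.
#4 ($9737): deductible already satisfied, so member's share is 30% × $9737 = $2921.10. OOP would hit $7683 > $4900, so the cap limits the member to $4900 − $4761.90 = $138.10.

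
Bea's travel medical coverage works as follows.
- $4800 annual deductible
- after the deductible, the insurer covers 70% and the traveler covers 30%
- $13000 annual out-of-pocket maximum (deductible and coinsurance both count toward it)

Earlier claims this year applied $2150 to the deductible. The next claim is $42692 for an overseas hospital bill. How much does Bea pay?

Deductible still to meet: $4800 − $2150 = $2650.
The remaining $40042 (= $42692 − $2650) moves to coinsurance.
30% of $40042 = $12012.60 falls to the traveler.
That puts the traveler's cost at $2650 + $12012.60 = $14662.60 before any cap.
Year-to-date out-of-pocket would reach $2150 + $14662.60 = $16812.60, above the $13000 maximum, so the traveler pays only $13000 − $2150 = $10850.

$10850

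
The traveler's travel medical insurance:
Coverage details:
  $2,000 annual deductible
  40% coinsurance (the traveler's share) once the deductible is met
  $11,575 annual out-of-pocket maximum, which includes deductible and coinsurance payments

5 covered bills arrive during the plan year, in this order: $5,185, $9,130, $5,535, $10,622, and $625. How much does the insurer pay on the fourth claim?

$8,187

Bill 1, $5,185: $2,000 finishes the deductible; $3,185 goes to coinsurance; traveler's 40% is $1,274. Traveler pays $3,274; OOP now $3,274. Plan pays $5,185 − $3,274 = $1,911.
Bill 2, $9,130: deductible met; 40% of $9,130 = $3,652. Traveler owes $3,652 (running OOP $6,926). Plan pays $9,130 − $3,652 = $5,478.
Bill 3, $5,535: deductible met; 40% of $5,535 = $2,214. Cost to traveler: $2,214. OOP to date $9,140. Insurer: $5,535 − $2,214 = $3,321.
Bill 4, $10,622: deductible met; 40% of $10,622 = $4,248.80. That would push OOP to $13,388.80, over the $11,575 cap, so traveler pays $11,575 − $9,140 = $2,435. Insurer: $10,622 − $2,435 = $8,187.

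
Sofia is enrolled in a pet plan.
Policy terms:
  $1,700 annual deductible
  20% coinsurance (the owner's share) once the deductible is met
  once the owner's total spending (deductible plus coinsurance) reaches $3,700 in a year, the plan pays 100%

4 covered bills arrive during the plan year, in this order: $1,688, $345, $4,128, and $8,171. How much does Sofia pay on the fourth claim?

$1,107.80

Bill 1, $1,688: entire amount goes to the deductible. Owner owes $1,688 (running OOP $1,688).
Bill 2, $345: deductible takes $12, $333 remains; owner's 20% is $66.60. Owner owes $78.60 (running OOP $1,766.60).
Bill 3, $4,128: 20% coinsurance on $4,128 = $825.60. Cost to owner: $825.60. OOP to date $2,592.20.
Bill 4, $8,171: 20% coinsurance on $8,171 = $1,634.20. That would push OOP to $4,226.40, over the $3,700 cap, so owner pays $3,700 − $2,592.20 = $1,107.80.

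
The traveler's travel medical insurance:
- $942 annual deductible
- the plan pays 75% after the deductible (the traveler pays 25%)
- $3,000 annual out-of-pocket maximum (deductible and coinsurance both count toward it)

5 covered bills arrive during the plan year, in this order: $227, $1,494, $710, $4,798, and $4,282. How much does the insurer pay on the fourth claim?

Bill 1, $227: entire amount goes to the deductible. Traveler owes $227 (running OOP $227). Plan pays $227 − $227 = $0.
Bill 2, $1,494: deductible takes $715, $779 remains; 25% of $779 = $194.75. Traveler owes $909.75 (running OOP $1,136.75). Insurer: $1,494 − $909.75 = $584.25.
Bill 3, $710: deductible met; 25% of $710 = $177.50. Traveler pays $177.50; OOP now $1,314.25. Insurer: $710 − $177.50 = $532.50.
Bill 4, $4,798: deductible already satisfied, so traveler's share is 25% × $4,798 = $1,199.50. Cost to traveler: $1,199.50. OOP to date $2,513.75. Plan pays $4,798 − $1,199.50 = $3,598.50.

$3,598.50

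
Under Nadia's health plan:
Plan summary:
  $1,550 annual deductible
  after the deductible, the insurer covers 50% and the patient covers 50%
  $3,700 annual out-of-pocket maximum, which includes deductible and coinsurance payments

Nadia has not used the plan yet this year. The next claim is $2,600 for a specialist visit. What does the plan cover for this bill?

Nothing has been paid toward the $1,550 deductible, so the first $1,550 of this charge is applied there.
That leaves $2,600 − $1,550 = $1,050 for coinsurance.
Patient's 50% share of $1,050 is $525.
So the patient owes $1,550 + $525 = $2,075 before any cap.
Cumulative spending $0 + $2,075 = $2,075 stays under the $3,700 maximum.
The plan picks up $2,600 − $2,075 = $525.

$525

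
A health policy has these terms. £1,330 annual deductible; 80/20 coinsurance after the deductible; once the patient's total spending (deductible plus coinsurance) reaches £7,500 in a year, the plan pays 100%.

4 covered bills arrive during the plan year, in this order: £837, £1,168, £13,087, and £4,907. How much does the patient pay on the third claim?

Claim 1 — £837: entire amount goes to the deductible. Patient owes £837 (running OOP £837).
Claim 2 — £1,168: deductible takes £493, £675 remains; 20% of £675 = £135. Patient pays £628; OOP now £1,465.
Claim 3 — £13,087: deductible met; 20% of £13,087 = £2,617.40. Patient owes £2,617.40 (running OOP £4,082.40).

£2,617.40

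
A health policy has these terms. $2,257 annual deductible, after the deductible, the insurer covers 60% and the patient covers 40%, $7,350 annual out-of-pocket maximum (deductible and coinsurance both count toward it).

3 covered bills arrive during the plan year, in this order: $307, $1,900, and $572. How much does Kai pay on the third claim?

$258.80

Claim 1 ($307): fully absorbed by the deductible. Patient pays $307; OOP now $307.
Claim 2 ($1,900): fully absorbed by the deductible. Patient owes $1,900 (running OOP $2,207).
Claim 3 ($572): $50 finishes the deductible; $522 goes to coinsurance; coinsurance $522 × 40% = $208.80. Patient pays $258.80; OOP now $2,465.80.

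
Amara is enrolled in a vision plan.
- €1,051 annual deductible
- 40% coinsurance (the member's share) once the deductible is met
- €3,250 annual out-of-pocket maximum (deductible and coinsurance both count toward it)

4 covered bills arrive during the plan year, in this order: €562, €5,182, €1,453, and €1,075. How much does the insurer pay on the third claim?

€1,131.20

Claim 1 — €562: fully absorbed by the deductible. Member owes €562 (running OOP €562). Insurer: €562 − €562 = €0.
Claim 2 — €5,182: deductible takes €489, €4,693 remains; 40% of €4,693 = €1,877.20. Member pays €2,366.20; OOP now €2,928.20. Insurer: €5,182 − €2,366.20 = €2,815.80.
Claim 3 — €1,453: 40% coinsurance on €1,453 = €581.20. OOP would hit €3,509.40 > €3,250, so the cap limits the member to €3,250 − €2,928.20 = €321.80. Plan pays €1,453 − €321.80 = €1,131.20.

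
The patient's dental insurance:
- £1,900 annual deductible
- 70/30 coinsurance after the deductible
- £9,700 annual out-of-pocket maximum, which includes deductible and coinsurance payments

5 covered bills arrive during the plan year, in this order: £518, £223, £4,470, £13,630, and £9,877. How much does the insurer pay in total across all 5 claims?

Claim 1 (£518): all of it applies to the deductible. Patient owes £518 (running OOP £518). Insurer: £518 − £518 = £0.
Claim 2 (£223): entire amount goes to the deductible. Patient pays £223; OOP now £741. Insurer: £223 − £223 = £0.
Claim 3 (£4,470): deductible takes £1,159, £3,311 remains; patient's 30% is £993.30. Cost to patient: £2,152.30. OOP to date £2,893.30. Insurer: £4,470 − £2,152.30 = £2,317.70.
Claim 4 (£13,630): deductible already satisfied, so patient's share is 30% × £13,630 = £4,089. Patient pays £4,089; OOP now £6,982.30. Plan pays £13,630 − £4,089 = £9,541.
Claim 5 (£9,877): deductible already satisfied, so patient's share is 30% × £9,877 = £2,963.10. OOP would hit £9,945.40 > £9,700, so the cap limits the patient to £9,700 − £6,982.30 = £2,717.70. Insurer: £9,877 − £2,717.70 = £7,159.30.
Insurer total: £0 + £0 + £2,317.70 + £9,541 + £7,159.30 = £19,018.

£19,018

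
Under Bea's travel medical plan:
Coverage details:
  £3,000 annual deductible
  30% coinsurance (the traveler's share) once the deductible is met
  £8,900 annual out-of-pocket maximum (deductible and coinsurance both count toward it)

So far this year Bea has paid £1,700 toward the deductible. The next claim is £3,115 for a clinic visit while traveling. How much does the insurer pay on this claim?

£1,270.50

£1,700 of the £3,000 deductible is already met, leaving £1,300.
The remaining £1,815 (= £3,115 − £1,300) moves to coinsurance.
Traveler's 30% share of £1,815 is £544.50.
That puts the traveler's cost at £1,300 + £544.50 = £1,844.50 before any cap.
Total out-of-pocket so far would be £1,700 + £1,844.50 = £3,544.50, below the £8,900 cap — no reduction.
Insurer pays the balance: £3,115 − £1,844.50 = £1,270.50.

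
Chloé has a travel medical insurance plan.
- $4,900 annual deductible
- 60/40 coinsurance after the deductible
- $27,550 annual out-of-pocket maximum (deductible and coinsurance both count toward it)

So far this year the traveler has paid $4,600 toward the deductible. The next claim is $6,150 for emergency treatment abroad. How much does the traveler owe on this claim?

$2,640

Remaining deductible: $4,900 − $4,600 = $300.
That leaves $6,150 − $300 = $5,850 for coinsurance.
Coinsurance: $5,850 × 40% = $2,340.
That puts the traveler's cost at $300 + $2,340 = $2,640 before any cap.
Total out-of-pocket so far would be $4,600 + $2,640 = $7,240, below the $27,550 cap — no reduction.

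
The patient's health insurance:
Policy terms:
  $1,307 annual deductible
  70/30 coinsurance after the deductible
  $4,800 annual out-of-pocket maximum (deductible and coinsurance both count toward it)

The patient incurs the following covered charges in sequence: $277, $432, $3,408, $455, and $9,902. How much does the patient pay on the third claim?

$1,441

Claim 1 — $277: entire amount goes to the deductible. Cost to patient: $277. OOP to date $277.
Claim 2 — $432: entire amount goes to the deductible. Patient pays $432; OOP now $709.
Claim 3 — $3,408: $598 to deductible, leaving $2,810; patient's 30% is $843. Patient pays $1,441; OOP now $2,150.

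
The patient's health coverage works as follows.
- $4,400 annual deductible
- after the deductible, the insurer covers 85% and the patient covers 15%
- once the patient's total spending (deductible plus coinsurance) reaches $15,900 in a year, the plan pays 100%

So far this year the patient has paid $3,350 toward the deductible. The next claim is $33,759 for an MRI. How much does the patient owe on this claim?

Remaining deductible: $4,400 − $3,350 = $1,050.
After the $1,050 deductible portion, $33,759 − $1,050 = $32,709 is subject to coinsurance.
Coinsurance: $32,709 × 15% = $4,906.35.
So the patient owes $1,050 + $4,906.35 = $5,956.35 before any cap.
Cumulative spending $3,350 + $5,956.35 = $9,306.35 stays under the $15,900 maximum.

$5,956.35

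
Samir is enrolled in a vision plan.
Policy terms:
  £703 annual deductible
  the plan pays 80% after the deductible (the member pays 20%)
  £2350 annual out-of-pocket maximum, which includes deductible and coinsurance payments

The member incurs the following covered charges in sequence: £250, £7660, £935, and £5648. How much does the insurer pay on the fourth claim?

#1 (£250): entire amount goes to the deductible. Member owes £250 (running OOP £250). Insurer: £250 − £250 = £0.
#2 (£7660): £453 to deductible, leaving £7207; coinsurance £7207 × 20% = £1441.40. Member pays £1894.40; OOP now £2144.40. Plan pays £7660 − £1894.40 = £5765.60.
#3 (£935): deductible met; 20% of £935 = £187. Member pays £187; OOP now £2331.40. Insurer: £935 − £187 = £748.
#4 (£5648): 20% coinsurance on £5648 = £1129.60. Adding that to £2331.40 gives £3461, past the £2350 cap; member pays only £2350 − £2331.40 = £18.60. Plan pays £5648 − £18.60 = £5629.40.

£5629.40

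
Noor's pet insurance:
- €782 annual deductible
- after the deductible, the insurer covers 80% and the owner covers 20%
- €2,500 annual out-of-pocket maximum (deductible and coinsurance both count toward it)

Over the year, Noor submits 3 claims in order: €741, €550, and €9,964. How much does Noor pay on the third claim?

Bill 1, €741: fully absorbed by the deductible. Owner owes €741 (running OOP €741).
Bill 2, €550: €41 finishes the deductible; €509 goes to coinsurance; coinsurance €509 × 20% = €101.80. Owner pays €142.80; OOP now €883.80.
Bill 3, €9,964: deductible already satisfied, so owner's share is 20% × €9,964 = €1,992.80. That would push OOP to €2,876.60, over the €2,500 cap, so owner pays €2,500 − €883.80 = €1,616.20.

€1,616.20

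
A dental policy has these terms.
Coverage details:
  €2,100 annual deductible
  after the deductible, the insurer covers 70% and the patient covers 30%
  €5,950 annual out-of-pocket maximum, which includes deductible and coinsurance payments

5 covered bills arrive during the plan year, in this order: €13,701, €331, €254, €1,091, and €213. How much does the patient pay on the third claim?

€76.20

#1 (€13,701): deductible takes €2,100, €11,601 remains; coinsurance €11,601 × 30% = €3,480.30. Cost to patient: €5,580.30. OOP to date €5,580.30.
#2 (€331): deductible already satisfied, so patient's share is 30% × €331 = €99.30. Patient pays €99.30; OOP now €5,679.60.
#3 (€254): deductible already satisfied, so patient's share is 30% × €254 = €76.20. Patient owes €76.20 (running OOP €5,755.80).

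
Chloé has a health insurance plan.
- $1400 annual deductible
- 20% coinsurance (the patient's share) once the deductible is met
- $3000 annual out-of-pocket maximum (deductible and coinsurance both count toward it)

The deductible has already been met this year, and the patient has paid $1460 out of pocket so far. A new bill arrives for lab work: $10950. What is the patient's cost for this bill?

$1540

With the deductible met, the entire $10950 is subject to coinsurance.
20% of $10950 = $2190 falls to the patient.
Year-to-date out-of-pocket would reach $1460 + $2190 = $3650, above the $3000 maximum, so the patient pays only $3000 − $1460 = $1540.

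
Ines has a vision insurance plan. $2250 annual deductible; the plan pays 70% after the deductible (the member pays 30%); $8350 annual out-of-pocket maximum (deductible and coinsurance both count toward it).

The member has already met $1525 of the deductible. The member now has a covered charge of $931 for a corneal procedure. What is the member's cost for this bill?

$1525 of the $2250 deductible is already met, leaving $725.
After the $725 deductible portion, $931 − $725 = $206 is subject to coinsurance.
Coinsurance: $206 × 30% = $61.80.
So the member owes $725 + $61.80 = $786.80 before any cap.
Year-to-date out-of-pocket becomes $1525 + $786.80 = $2311.80, still under the $8350 maximum, so no cap applies.

$786.80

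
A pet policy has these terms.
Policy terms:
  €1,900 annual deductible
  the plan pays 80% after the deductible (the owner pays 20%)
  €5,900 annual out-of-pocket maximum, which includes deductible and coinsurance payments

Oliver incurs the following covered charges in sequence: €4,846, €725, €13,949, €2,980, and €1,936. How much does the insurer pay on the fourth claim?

Bill 1, €4,846: €1,900 to deductible, leaving €2,946; coinsurance €2,946 × 20% = €589.20. Cost to owner: €2,489.20. OOP to date €2,489.20. Plan pays €4,846 − €2,489.20 = €2,356.80.
Bill 2, €725: deductible met; 20% of €725 = €145. Owner pays €145; OOP now €2,634.20. Insurer: €725 − €145 = €580.
Bill 3, €13,949: deductible met; 20% of €13,949 = €2,789.80. Owner owes €2,789.80 (running OOP €5,424). Insurer: €13,949 − €2,789.80 = €11,159.20.
Bill 4, €2,980: deductible already satisfied, so owner's share is 20% × €2,980 = €596. Adding that to €5,424 gives €6,020, past the €5,900 cap; owner pays only €5,900 − €5,424 = €476. Insurer: €2,980 − €476 = €2,504.

€2,504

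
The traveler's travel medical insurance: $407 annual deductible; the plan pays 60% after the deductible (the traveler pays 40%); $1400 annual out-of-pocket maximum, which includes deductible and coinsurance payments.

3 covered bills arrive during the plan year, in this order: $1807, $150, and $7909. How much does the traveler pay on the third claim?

Claim 1 — $1807: $407 to deductible, leaving $1400; traveler's 40% is $560. Cost to traveler: $967. OOP to date $967.
Claim 2 — $150: 40% coinsurance on $150 = $60. Traveler pays $60; OOP now $1027.
Claim 3 — $7909: deductible already satisfied, so traveler's share is 40% × $7909 = $3163.60. OOP would hit $4190.60 > $1400, so the cap limits the traveler to $1400 − $1027 = $373.

$373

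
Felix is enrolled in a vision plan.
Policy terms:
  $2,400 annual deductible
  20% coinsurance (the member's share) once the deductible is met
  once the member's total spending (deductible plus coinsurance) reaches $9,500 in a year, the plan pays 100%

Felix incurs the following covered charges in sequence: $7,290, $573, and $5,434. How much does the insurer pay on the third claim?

Claim 1 ($7,290): $2,400 to deductible, leaving $4,890; member's 20% is $978. Member owes $3,378 (running OOP $3,378). Plan pays $7,290 − $3,378 = $3,912.
Claim 2 ($573): deductible met; 20% of $573 = $114.60. Member owes $114.60 (running OOP $3,492.60). Insurer: $573 − $114.60 = $458.40.
Claim 3 ($5,434): deductible met; 20% of $5,434 = $1,086.80. Member pays $1,086.80; OOP now $4,579.40. Plan pays $5,434 − $1,086.80 = $4,347.20.

$4,347.20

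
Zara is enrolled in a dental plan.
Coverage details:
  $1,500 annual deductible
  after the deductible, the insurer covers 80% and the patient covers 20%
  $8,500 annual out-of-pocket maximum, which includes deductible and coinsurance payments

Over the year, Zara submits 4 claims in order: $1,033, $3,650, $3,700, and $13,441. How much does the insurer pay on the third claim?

$2,960

#1 ($1,033): all of it applies to the deductible. Cost to patient: $1,033. OOP to date $1,033. Insurer: $1,033 − $1,033 = $0.
#2 ($3,650): $467 to deductible, leaving $3,183; 20% of $3,183 = $636.60. Patient pays $1,103.60; OOP now $2,136.60. Insurer: $3,650 − $1,103.60 = $2,546.40.
#3 ($3,700): deductible already satisfied, so patient's share is 20% × $3,700 = $740. Patient pays $740; OOP now $2,876.60. Plan pays $3,700 − $740 = $2,960.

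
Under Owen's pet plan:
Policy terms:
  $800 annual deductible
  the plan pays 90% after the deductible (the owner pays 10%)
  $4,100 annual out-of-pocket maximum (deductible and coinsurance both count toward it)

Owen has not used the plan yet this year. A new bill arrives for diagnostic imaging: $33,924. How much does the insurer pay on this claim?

The full $800 deductible is still open; $800 of this bill applies to it.
That leaves $33,924 − $800 = $33,124 for coinsurance.
10% of $33,124 = $3,312.40 falls to the owner.
Owner responsibility before any cap: $800 + $3,312.40 = $4,112.40.
Adding $4,112.40 to the $0 already spent would give $4,112.40, which exceeds the $4,100 cap; the owner pays just $4,100 − $0 = $4,100.
The plan picks up $33,924 − $4,100 = $29,824.

$29,824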